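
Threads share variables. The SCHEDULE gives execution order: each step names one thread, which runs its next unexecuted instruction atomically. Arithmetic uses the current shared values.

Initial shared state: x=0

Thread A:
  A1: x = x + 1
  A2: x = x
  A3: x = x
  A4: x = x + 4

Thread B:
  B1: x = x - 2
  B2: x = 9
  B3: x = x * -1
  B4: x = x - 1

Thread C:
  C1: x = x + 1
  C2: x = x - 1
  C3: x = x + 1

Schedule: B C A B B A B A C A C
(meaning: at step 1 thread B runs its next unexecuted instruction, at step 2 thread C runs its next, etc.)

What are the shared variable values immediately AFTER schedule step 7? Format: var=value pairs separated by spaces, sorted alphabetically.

Answer: x=-10

Derivation:
Step 1: thread B executes B1 (x = x - 2). Shared: x=-2. PCs: A@0 B@1 C@0
Step 2: thread C executes C1 (x = x + 1). Shared: x=-1. PCs: A@0 B@1 C@1
Step 3: thread A executes A1 (x = x + 1). Shared: x=0. PCs: A@1 B@1 C@1
Step 4: thread B executes B2 (x = 9). Shared: x=9. PCs: A@1 B@2 C@1
Step 5: thread B executes B3 (x = x * -1). Shared: x=-9. PCs: A@1 B@3 C@1
Step 6: thread A executes A2 (x = x). Shared: x=-9. PCs: A@2 B@3 C@1
Step 7: thread B executes B4 (x = x - 1). Shared: x=-10. PCs: A@2 B@4 C@1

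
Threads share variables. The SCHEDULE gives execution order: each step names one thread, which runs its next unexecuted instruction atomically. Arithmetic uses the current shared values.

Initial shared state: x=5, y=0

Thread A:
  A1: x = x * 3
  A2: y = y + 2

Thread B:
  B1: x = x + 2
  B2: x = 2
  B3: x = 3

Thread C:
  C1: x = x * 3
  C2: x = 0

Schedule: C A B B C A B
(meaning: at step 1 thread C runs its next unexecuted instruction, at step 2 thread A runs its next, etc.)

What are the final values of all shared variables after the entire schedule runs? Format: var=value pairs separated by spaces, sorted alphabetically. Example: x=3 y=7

Answer: x=3 y=2

Derivation:
Step 1: thread C executes C1 (x = x * 3). Shared: x=15 y=0. PCs: A@0 B@0 C@1
Step 2: thread A executes A1 (x = x * 3). Shared: x=45 y=0. PCs: A@1 B@0 C@1
Step 3: thread B executes B1 (x = x + 2). Shared: x=47 y=0. PCs: A@1 B@1 C@1
Step 4: thread B executes B2 (x = 2). Shared: x=2 y=0. PCs: A@1 B@2 C@1
Step 5: thread C executes C2 (x = 0). Shared: x=0 y=0. PCs: A@1 B@2 C@2
Step 6: thread A executes A2 (y = y + 2). Shared: x=0 y=2. PCs: A@2 B@2 C@2
Step 7: thread B executes B3 (x = 3). Shared: x=3 y=2. PCs: A@2 B@3 C@2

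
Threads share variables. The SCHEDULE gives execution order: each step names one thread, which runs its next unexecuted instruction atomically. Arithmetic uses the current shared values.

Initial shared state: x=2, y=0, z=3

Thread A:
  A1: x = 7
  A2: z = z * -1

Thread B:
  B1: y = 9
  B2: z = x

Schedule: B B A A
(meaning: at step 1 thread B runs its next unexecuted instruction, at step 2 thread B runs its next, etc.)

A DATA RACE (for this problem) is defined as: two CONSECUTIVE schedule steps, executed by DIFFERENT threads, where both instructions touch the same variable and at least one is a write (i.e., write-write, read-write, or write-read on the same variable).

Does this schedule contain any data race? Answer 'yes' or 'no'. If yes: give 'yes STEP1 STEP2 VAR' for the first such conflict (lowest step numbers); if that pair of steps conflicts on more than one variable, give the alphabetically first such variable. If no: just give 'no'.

Steps 1,2: same thread (B). No race.
Steps 2,3: B(z = x) vs A(x = 7). RACE on x (R-W).
Steps 3,4: same thread (A). No race.
First conflict at steps 2,3.

Answer: yes 2 3 x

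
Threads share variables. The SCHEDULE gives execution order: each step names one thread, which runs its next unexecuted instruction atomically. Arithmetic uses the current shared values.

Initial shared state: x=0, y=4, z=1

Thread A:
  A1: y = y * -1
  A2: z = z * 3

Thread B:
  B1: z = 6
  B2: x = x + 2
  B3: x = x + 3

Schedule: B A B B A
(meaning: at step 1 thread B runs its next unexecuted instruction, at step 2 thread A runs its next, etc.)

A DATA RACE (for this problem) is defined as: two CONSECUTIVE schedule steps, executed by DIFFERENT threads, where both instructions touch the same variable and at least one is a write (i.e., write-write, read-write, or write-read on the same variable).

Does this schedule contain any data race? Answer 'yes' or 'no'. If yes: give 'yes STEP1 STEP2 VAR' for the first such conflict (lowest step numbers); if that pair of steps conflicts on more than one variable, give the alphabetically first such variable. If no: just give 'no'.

Answer: no

Derivation:
Steps 1,2: B(r=-,w=z) vs A(r=y,w=y). No conflict.
Steps 2,3: A(r=y,w=y) vs B(r=x,w=x). No conflict.
Steps 3,4: same thread (B). No race.
Steps 4,5: B(r=x,w=x) vs A(r=z,w=z). No conflict.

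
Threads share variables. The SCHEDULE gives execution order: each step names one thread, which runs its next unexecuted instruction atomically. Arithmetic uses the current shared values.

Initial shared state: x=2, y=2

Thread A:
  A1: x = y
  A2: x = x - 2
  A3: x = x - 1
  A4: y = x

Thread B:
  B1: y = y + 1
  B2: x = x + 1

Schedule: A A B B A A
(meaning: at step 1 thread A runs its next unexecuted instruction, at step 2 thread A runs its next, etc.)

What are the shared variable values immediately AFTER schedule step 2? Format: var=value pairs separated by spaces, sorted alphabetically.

Answer: x=0 y=2

Derivation:
Step 1: thread A executes A1 (x = y). Shared: x=2 y=2. PCs: A@1 B@0
Step 2: thread A executes A2 (x = x - 2). Shared: x=0 y=2. PCs: A@2 B@0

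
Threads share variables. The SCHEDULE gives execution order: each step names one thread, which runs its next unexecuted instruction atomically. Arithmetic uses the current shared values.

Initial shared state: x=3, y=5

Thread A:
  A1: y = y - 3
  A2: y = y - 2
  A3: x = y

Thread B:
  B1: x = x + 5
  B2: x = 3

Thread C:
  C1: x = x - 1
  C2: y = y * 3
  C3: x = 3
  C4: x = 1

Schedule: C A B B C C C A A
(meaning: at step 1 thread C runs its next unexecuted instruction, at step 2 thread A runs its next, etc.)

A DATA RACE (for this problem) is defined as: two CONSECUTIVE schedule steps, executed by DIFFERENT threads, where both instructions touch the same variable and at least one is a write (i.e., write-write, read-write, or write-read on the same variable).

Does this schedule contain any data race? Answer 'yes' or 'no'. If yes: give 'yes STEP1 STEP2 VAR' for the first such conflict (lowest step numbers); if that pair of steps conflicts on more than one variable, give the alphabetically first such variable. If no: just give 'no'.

Answer: no

Derivation:
Steps 1,2: C(r=x,w=x) vs A(r=y,w=y). No conflict.
Steps 2,3: A(r=y,w=y) vs B(r=x,w=x). No conflict.
Steps 3,4: same thread (B). No race.
Steps 4,5: B(r=-,w=x) vs C(r=y,w=y). No conflict.
Steps 5,6: same thread (C). No race.
Steps 6,7: same thread (C). No race.
Steps 7,8: C(r=-,w=x) vs A(r=y,w=y). No conflict.
Steps 8,9: same thread (A). No race.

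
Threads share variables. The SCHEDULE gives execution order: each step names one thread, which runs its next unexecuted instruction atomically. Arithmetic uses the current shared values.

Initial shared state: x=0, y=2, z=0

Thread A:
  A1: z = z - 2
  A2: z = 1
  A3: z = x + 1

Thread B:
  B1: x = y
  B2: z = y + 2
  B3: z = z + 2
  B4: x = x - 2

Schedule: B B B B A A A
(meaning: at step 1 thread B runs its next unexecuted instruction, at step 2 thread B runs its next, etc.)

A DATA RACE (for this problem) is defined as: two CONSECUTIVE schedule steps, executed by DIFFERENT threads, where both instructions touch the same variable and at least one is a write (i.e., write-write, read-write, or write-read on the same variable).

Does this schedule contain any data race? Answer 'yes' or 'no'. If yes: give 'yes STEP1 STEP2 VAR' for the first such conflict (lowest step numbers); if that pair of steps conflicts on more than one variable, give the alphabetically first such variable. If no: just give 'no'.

Steps 1,2: same thread (B). No race.
Steps 2,3: same thread (B). No race.
Steps 3,4: same thread (B). No race.
Steps 4,5: B(r=x,w=x) vs A(r=z,w=z). No conflict.
Steps 5,6: same thread (A). No race.
Steps 6,7: same thread (A). No race.

Answer: no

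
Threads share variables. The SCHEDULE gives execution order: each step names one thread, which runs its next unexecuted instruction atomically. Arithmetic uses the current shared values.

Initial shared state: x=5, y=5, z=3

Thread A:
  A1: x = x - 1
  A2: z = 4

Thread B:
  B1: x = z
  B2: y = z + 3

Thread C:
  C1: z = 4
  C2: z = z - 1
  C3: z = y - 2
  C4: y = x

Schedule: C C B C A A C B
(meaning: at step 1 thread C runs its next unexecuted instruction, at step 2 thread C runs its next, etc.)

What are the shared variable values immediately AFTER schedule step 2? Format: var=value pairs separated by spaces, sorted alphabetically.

Step 1: thread C executes C1 (z = 4). Shared: x=5 y=5 z=4. PCs: A@0 B@0 C@1
Step 2: thread C executes C2 (z = z - 1). Shared: x=5 y=5 z=3. PCs: A@0 B@0 C@2

Answer: x=5 y=5 z=3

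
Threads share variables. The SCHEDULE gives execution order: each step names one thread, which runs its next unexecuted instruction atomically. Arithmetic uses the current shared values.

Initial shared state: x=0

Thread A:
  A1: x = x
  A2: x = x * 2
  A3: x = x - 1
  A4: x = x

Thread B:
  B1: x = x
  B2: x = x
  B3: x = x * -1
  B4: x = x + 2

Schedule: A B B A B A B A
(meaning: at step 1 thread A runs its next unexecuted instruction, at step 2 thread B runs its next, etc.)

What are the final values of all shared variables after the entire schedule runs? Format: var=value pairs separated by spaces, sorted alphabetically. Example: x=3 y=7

Answer: x=1

Derivation:
Step 1: thread A executes A1 (x = x). Shared: x=0. PCs: A@1 B@0
Step 2: thread B executes B1 (x = x). Shared: x=0. PCs: A@1 B@1
Step 3: thread B executes B2 (x = x). Shared: x=0. PCs: A@1 B@2
Step 4: thread A executes A2 (x = x * 2). Shared: x=0. PCs: A@2 B@2
Step 5: thread B executes B3 (x = x * -1). Shared: x=0. PCs: A@2 B@3
Step 6: thread A executes A3 (x = x - 1). Shared: x=-1. PCs: A@3 B@3
Step 7: thread B executes B4 (x = x + 2). Shared: x=1. PCs: A@3 B@4
Step 8: thread A executes A4 (x = x). Shared: x=1. PCs: A@4 B@4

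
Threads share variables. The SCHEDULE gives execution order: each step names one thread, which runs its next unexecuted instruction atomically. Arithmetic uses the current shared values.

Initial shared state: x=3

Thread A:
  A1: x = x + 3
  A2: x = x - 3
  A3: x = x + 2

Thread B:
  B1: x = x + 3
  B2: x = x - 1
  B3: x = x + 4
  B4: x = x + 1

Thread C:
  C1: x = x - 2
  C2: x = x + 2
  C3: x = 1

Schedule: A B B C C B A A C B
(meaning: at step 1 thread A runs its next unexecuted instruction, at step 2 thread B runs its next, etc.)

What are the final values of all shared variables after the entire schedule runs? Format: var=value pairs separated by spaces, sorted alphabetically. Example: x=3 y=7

Step 1: thread A executes A1 (x = x + 3). Shared: x=6. PCs: A@1 B@0 C@0
Step 2: thread B executes B1 (x = x + 3). Shared: x=9. PCs: A@1 B@1 C@0
Step 3: thread B executes B2 (x = x - 1). Shared: x=8. PCs: A@1 B@2 C@0
Step 4: thread C executes C1 (x = x - 2). Shared: x=6. PCs: A@1 B@2 C@1
Step 5: thread C executes C2 (x = x + 2). Shared: x=8. PCs: A@1 B@2 C@2
Step 6: thread B executes B3 (x = x + 4). Shared: x=12. PCs: A@1 B@3 C@2
Step 7: thread A executes A2 (x = x - 3). Shared: x=9. PCs: A@2 B@3 C@2
Step 8: thread A executes A3 (x = x + 2). Shared: x=11. PCs: A@3 B@3 C@2
Step 9: thread C executes C3 (x = 1). Shared: x=1. PCs: A@3 B@3 C@3
Step 10: thread B executes B4 (x = x + 1). Shared: x=2. PCs: A@3 B@4 C@3

Answer: x=2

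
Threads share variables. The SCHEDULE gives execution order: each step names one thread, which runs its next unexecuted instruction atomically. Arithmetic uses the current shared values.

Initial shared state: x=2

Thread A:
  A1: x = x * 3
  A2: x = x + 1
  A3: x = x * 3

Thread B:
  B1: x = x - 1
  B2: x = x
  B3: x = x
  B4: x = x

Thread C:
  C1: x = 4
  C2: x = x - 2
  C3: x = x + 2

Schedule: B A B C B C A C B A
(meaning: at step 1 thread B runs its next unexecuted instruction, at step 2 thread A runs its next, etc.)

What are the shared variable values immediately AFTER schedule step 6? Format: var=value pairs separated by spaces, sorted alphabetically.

Step 1: thread B executes B1 (x = x - 1). Shared: x=1. PCs: A@0 B@1 C@0
Step 2: thread A executes A1 (x = x * 3). Shared: x=3. PCs: A@1 B@1 C@0
Step 3: thread B executes B2 (x = x). Shared: x=3. PCs: A@1 B@2 C@0
Step 4: thread C executes C1 (x = 4). Shared: x=4. PCs: A@1 B@2 C@1
Step 5: thread B executes B3 (x = x). Shared: x=4. PCs: A@1 B@3 C@1
Step 6: thread C executes C2 (x = x - 2). Shared: x=2. PCs: A@1 B@3 C@2

Answer: x=2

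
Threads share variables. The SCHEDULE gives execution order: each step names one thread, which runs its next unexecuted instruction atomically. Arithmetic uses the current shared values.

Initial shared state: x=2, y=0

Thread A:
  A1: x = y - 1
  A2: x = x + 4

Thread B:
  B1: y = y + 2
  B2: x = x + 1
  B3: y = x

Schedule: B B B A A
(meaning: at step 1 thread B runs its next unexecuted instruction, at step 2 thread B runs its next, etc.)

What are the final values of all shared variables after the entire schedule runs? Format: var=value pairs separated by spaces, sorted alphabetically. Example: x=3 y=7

Step 1: thread B executes B1 (y = y + 2). Shared: x=2 y=2. PCs: A@0 B@1
Step 2: thread B executes B2 (x = x + 1). Shared: x=3 y=2. PCs: A@0 B@2
Step 3: thread B executes B3 (y = x). Shared: x=3 y=3. PCs: A@0 B@3
Step 4: thread A executes A1 (x = y - 1). Shared: x=2 y=3. PCs: A@1 B@3
Step 5: thread A executes A2 (x = x + 4). Shared: x=6 y=3. PCs: A@2 B@3

Answer: x=6 y=3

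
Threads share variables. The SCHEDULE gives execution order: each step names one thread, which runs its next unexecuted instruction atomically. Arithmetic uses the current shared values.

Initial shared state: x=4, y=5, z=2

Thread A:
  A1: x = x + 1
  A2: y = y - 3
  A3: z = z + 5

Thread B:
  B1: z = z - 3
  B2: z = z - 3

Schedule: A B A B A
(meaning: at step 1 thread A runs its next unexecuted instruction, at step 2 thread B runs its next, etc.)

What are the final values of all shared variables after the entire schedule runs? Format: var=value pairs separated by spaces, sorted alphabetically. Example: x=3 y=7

Step 1: thread A executes A1 (x = x + 1). Shared: x=5 y=5 z=2. PCs: A@1 B@0
Step 2: thread B executes B1 (z = z - 3). Shared: x=5 y=5 z=-1. PCs: A@1 B@1
Step 3: thread A executes A2 (y = y - 3). Shared: x=5 y=2 z=-1. PCs: A@2 B@1
Step 4: thread B executes B2 (z = z - 3). Shared: x=5 y=2 z=-4. PCs: A@2 B@2
Step 5: thread A executes A3 (z = z + 5). Shared: x=5 y=2 z=1. PCs: A@3 B@2

Answer: x=5 y=2 z=1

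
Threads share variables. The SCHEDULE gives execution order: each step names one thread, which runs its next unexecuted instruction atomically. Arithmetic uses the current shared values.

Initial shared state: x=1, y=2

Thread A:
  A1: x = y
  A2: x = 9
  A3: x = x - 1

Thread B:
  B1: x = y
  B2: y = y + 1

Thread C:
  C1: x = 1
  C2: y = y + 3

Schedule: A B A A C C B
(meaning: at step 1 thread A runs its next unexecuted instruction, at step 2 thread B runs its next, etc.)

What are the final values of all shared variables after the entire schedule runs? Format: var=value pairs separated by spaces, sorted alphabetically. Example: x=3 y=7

Step 1: thread A executes A1 (x = y). Shared: x=2 y=2. PCs: A@1 B@0 C@0
Step 2: thread B executes B1 (x = y). Shared: x=2 y=2. PCs: A@1 B@1 C@0
Step 3: thread A executes A2 (x = 9). Shared: x=9 y=2. PCs: A@2 B@1 C@0
Step 4: thread A executes A3 (x = x - 1). Shared: x=8 y=2. PCs: A@3 B@1 C@0
Step 5: thread C executes C1 (x = 1). Shared: x=1 y=2. PCs: A@3 B@1 C@1
Step 6: thread C executes C2 (y = y + 3). Shared: x=1 y=5. PCs: A@3 B@1 C@2
Step 7: thread B executes B2 (y = y + 1). Shared: x=1 y=6. PCs: A@3 B@2 C@2

Answer: x=1 y=6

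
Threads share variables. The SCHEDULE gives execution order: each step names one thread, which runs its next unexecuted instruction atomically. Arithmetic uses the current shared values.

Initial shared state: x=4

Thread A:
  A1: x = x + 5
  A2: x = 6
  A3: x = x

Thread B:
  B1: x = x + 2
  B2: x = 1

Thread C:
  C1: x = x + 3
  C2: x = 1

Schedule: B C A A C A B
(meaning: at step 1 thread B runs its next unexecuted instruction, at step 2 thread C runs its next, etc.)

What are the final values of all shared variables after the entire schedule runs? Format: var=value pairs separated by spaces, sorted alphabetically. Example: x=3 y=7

Answer: x=1

Derivation:
Step 1: thread B executes B1 (x = x + 2). Shared: x=6. PCs: A@0 B@1 C@0
Step 2: thread C executes C1 (x = x + 3). Shared: x=9. PCs: A@0 B@1 C@1
Step 3: thread A executes A1 (x = x + 5). Shared: x=14. PCs: A@1 B@1 C@1
Step 4: thread A executes A2 (x = 6). Shared: x=6. PCs: A@2 B@1 C@1
Step 5: thread C executes C2 (x = 1). Shared: x=1. PCs: A@2 B@1 C@2
Step 6: thread A executes A3 (x = x). Shared: x=1. PCs: A@3 B@1 C@2
Step 7: thread B executes B2 (x = 1). Shared: x=1. PCs: A@3 B@2 C@2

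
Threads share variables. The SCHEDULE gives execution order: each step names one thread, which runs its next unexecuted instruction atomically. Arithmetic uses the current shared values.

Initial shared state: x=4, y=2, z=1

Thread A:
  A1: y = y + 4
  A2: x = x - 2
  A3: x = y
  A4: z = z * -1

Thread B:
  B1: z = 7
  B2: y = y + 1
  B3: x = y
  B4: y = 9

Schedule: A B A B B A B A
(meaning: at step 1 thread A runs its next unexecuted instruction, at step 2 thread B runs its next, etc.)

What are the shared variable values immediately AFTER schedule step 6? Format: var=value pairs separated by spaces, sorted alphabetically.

Step 1: thread A executes A1 (y = y + 4). Shared: x=4 y=6 z=1. PCs: A@1 B@0
Step 2: thread B executes B1 (z = 7). Shared: x=4 y=6 z=7. PCs: A@1 B@1
Step 3: thread A executes A2 (x = x - 2). Shared: x=2 y=6 z=7. PCs: A@2 B@1
Step 4: thread B executes B2 (y = y + 1). Shared: x=2 y=7 z=7. PCs: A@2 B@2
Step 5: thread B executes B3 (x = y). Shared: x=7 y=7 z=7. PCs: A@2 B@3
Step 6: thread A executes A3 (x = y). Shared: x=7 y=7 z=7. PCs: A@3 B@3

Answer: x=7 y=7 z=7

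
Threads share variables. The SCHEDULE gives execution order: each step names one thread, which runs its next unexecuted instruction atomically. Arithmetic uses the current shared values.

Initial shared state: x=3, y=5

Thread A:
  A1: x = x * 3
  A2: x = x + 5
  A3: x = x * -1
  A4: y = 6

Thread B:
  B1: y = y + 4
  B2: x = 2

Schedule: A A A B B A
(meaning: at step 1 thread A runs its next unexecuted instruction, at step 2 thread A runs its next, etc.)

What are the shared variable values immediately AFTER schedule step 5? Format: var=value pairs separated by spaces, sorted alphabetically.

Answer: x=2 y=9

Derivation:
Step 1: thread A executes A1 (x = x * 3). Shared: x=9 y=5. PCs: A@1 B@0
Step 2: thread A executes A2 (x = x + 5). Shared: x=14 y=5. PCs: A@2 B@0
Step 3: thread A executes A3 (x = x * -1). Shared: x=-14 y=5. PCs: A@3 B@0
Step 4: thread B executes B1 (y = y + 4). Shared: x=-14 y=9. PCs: A@3 B@1
Step 5: thread B executes B2 (x = 2). Shared: x=2 y=9. PCs: A@3 B@2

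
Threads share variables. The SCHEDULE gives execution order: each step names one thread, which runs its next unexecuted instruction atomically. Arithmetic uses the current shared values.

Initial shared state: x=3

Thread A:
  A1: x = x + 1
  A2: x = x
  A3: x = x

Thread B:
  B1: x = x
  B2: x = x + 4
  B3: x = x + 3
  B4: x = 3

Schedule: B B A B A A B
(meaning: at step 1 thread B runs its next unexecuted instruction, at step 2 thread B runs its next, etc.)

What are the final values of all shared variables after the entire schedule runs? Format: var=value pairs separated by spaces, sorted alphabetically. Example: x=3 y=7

Step 1: thread B executes B1 (x = x). Shared: x=3. PCs: A@0 B@1
Step 2: thread B executes B2 (x = x + 4). Shared: x=7. PCs: A@0 B@2
Step 3: thread A executes A1 (x = x + 1). Shared: x=8. PCs: A@1 B@2
Step 4: thread B executes B3 (x = x + 3). Shared: x=11. PCs: A@1 B@3
Step 5: thread A executes A2 (x = x). Shared: x=11. PCs: A@2 B@3
Step 6: thread A executes A3 (x = x). Shared: x=11. PCs: A@3 B@3
Step 7: thread B executes B4 (x = 3). Shared: x=3. PCs: A@3 B@4

Answer: x=3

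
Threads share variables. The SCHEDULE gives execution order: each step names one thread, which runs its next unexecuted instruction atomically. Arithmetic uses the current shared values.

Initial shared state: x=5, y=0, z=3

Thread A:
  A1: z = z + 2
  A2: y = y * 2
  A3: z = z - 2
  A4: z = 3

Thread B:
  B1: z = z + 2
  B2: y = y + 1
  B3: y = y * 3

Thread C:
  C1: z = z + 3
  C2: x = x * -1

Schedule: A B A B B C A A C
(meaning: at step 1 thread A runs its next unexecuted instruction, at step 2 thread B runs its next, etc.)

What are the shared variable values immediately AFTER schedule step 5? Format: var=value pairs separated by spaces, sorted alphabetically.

Answer: x=5 y=3 z=7

Derivation:
Step 1: thread A executes A1 (z = z + 2). Shared: x=5 y=0 z=5. PCs: A@1 B@0 C@0
Step 2: thread B executes B1 (z = z + 2). Shared: x=5 y=0 z=7. PCs: A@1 B@1 C@0
Step 3: thread A executes A2 (y = y * 2). Shared: x=5 y=0 z=7. PCs: A@2 B@1 C@0
Step 4: thread B executes B2 (y = y + 1). Shared: x=5 y=1 z=7. PCs: A@2 B@2 C@0
Step 5: thread B executes B3 (y = y * 3). Shared: x=5 y=3 z=7. PCs: A@2 B@3 C@0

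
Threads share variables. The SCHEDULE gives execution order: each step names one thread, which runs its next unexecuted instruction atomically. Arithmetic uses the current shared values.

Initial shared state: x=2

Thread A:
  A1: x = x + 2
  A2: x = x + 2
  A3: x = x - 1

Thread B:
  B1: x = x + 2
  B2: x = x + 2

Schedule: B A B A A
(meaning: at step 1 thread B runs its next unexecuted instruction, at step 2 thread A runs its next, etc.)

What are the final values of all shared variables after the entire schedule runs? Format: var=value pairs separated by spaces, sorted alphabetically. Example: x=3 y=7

Answer: x=9

Derivation:
Step 1: thread B executes B1 (x = x + 2). Shared: x=4. PCs: A@0 B@1
Step 2: thread A executes A1 (x = x + 2). Shared: x=6. PCs: A@1 B@1
Step 3: thread B executes B2 (x = x + 2). Shared: x=8. PCs: A@1 B@2
Step 4: thread A executes A2 (x = x + 2). Shared: x=10. PCs: A@2 B@2
Step 5: thread A executes A3 (x = x - 1). Shared: x=9. PCs: A@3 B@2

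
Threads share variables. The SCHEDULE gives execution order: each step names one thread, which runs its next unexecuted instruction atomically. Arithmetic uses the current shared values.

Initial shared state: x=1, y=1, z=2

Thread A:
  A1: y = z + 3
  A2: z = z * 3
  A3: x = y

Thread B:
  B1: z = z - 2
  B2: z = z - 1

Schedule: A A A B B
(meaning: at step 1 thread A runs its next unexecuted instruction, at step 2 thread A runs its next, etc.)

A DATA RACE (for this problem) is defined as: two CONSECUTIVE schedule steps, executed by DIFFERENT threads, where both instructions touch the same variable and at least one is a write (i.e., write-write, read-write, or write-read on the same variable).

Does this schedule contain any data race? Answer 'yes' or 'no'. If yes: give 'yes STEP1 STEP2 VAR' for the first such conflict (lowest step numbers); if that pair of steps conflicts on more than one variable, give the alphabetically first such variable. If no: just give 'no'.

Answer: no

Derivation:
Steps 1,2: same thread (A). No race.
Steps 2,3: same thread (A). No race.
Steps 3,4: A(r=y,w=x) vs B(r=z,w=z). No conflict.
Steps 4,5: same thread (B). No race.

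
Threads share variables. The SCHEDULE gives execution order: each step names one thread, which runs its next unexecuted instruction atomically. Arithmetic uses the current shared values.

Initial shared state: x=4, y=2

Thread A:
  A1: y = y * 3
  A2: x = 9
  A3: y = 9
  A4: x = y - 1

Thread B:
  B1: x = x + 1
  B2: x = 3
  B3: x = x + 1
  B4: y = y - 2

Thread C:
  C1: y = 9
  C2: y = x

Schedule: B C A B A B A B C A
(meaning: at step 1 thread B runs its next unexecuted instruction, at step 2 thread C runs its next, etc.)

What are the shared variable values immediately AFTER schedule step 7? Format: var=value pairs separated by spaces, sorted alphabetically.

Answer: x=10 y=9

Derivation:
Step 1: thread B executes B1 (x = x + 1). Shared: x=5 y=2. PCs: A@0 B@1 C@0
Step 2: thread C executes C1 (y = 9). Shared: x=5 y=9. PCs: A@0 B@1 C@1
Step 3: thread A executes A1 (y = y * 3). Shared: x=5 y=27. PCs: A@1 B@1 C@1
Step 4: thread B executes B2 (x = 3). Shared: x=3 y=27. PCs: A@1 B@2 C@1
Step 5: thread A executes A2 (x = 9). Shared: x=9 y=27. PCs: A@2 B@2 C@1
Step 6: thread B executes B3 (x = x + 1). Shared: x=10 y=27. PCs: A@2 B@3 C@1
Step 7: thread A executes A3 (y = 9). Shared: x=10 y=9. PCs: A@3 B@3 C@1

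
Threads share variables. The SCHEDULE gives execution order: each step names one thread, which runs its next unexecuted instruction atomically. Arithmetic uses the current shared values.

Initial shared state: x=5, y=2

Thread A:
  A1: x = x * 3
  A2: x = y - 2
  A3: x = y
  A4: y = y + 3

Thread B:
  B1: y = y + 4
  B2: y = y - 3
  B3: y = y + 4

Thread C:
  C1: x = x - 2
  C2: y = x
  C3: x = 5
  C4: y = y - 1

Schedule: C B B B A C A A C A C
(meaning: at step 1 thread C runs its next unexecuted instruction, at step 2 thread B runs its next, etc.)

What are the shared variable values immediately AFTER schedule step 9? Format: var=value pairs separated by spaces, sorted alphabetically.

Step 1: thread C executes C1 (x = x - 2). Shared: x=3 y=2. PCs: A@0 B@0 C@1
Step 2: thread B executes B1 (y = y + 4). Shared: x=3 y=6. PCs: A@0 B@1 C@1
Step 3: thread B executes B2 (y = y - 3). Shared: x=3 y=3. PCs: A@0 B@2 C@1
Step 4: thread B executes B3 (y = y + 4). Shared: x=3 y=7. PCs: A@0 B@3 C@1
Step 5: thread A executes A1 (x = x * 3). Shared: x=9 y=7. PCs: A@1 B@3 C@1
Step 6: thread C executes C2 (y = x). Shared: x=9 y=9. PCs: A@1 B@3 C@2
Step 7: thread A executes A2 (x = y - 2). Shared: x=7 y=9. PCs: A@2 B@3 C@2
Step 8: thread A executes A3 (x = y). Shared: x=9 y=9. PCs: A@3 B@3 C@2
Step 9: thread C executes C3 (x = 5). Shared: x=5 y=9. PCs: A@3 B@3 C@3

Answer: x=5 y=9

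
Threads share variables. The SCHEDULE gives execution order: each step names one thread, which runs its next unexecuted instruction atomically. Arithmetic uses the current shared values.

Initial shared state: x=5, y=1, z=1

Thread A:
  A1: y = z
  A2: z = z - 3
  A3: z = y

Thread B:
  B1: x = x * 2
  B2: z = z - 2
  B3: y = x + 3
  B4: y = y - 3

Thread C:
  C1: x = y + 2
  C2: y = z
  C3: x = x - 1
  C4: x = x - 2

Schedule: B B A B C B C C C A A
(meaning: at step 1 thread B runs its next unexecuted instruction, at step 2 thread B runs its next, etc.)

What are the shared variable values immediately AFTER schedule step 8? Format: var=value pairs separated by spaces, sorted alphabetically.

Answer: x=14 y=-1 z=-1

Derivation:
Step 1: thread B executes B1 (x = x * 2). Shared: x=10 y=1 z=1. PCs: A@0 B@1 C@0
Step 2: thread B executes B2 (z = z - 2). Shared: x=10 y=1 z=-1. PCs: A@0 B@2 C@0
Step 3: thread A executes A1 (y = z). Shared: x=10 y=-1 z=-1. PCs: A@1 B@2 C@0
Step 4: thread B executes B3 (y = x + 3). Shared: x=10 y=13 z=-1. PCs: A@1 B@3 C@0
Step 5: thread C executes C1 (x = y + 2). Shared: x=15 y=13 z=-1. PCs: A@1 B@3 C@1
Step 6: thread B executes B4 (y = y - 3). Shared: x=15 y=10 z=-1. PCs: A@1 B@4 C@1
Step 7: thread C executes C2 (y = z). Shared: x=15 y=-1 z=-1. PCs: A@1 B@4 C@2
Step 8: thread C executes C3 (x = x - 1). Shared: x=14 y=-1 z=-1. PCs: A@1 B@4 C@3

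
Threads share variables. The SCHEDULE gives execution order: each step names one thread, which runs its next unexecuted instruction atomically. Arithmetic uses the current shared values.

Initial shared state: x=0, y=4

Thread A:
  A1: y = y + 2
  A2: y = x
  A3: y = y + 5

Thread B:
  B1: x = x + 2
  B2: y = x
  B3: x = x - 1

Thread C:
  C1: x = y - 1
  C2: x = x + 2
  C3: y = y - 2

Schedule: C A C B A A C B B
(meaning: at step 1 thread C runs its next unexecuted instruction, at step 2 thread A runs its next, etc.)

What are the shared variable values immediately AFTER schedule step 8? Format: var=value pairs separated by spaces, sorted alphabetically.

Answer: x=7 y=7

Derivation:
Step 1: thread C executes C1 (x = y - 1). Shared: x=3 y=4. PCs: A@0 B@0 C@1
Step 2: thread A executes A1 (y = y + 2). Shared: x=3 y=6. PCs: A@1 B@0 C@1
Step 3: thread C executes C2 (x = x + 2). Shared: x=5 y=6. PCs: A@1 B@0 C@2
Step 4: thread B executes B1 (x = x + 2). Shared: x=7 y=6. PCs: A@1 B@1 C@2
Step 5: thread A executes A2 (y = x). Shared: x=7 y=7. PCs: A@2 B@1 C@2
Step 6: thread A executes A3 (y = y + 5). Shared: x=7 y=12. PCs: A@3 B@1 C@2
Step 7: thread C executes C3 (y = y - 2). Shared: x=7 y=10. PCs: A@3 B@1 C@3
Step 8: thread B executes B2 (y = x). Shared: x=7 y=7. PCs: A@3 B@2 C@3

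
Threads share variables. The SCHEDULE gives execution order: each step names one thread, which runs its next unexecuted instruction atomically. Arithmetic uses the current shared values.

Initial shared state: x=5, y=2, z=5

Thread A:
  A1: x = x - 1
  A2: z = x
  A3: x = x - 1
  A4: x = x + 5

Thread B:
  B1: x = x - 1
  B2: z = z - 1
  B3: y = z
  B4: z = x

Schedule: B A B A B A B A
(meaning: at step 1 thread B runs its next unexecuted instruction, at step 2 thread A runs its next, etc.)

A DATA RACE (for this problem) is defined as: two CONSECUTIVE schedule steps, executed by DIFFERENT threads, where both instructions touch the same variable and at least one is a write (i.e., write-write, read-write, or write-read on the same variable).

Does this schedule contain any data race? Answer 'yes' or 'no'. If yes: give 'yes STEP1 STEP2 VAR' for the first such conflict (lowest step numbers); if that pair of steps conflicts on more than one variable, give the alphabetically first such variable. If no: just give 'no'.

Steps 1,2: B(x = x - 1) vs A(x = x - 1). RACE on x (W-W).
Steps 2,3: A(r=x,w=x) vs B(r=z,w=z). No conflict.
Steps 3,4: B(z = z - 1) vs A(z = x). RACE on z (W-W).
Steps 4,5: A(z = x) vs B(y = z). RACE on z (W-R).
Steps 5,6: B(r=z,w=y) vs A(r=x,w=x). No conflict.
Steps 6,7: A(x = x - 1) vs B(z = x). RACE on x (W-R).
Steps 7,8: B(z = x) vs A(x = x + 5). RACE on x (R-W).
First conflict at steps 1,2.

Answer: yes 1 2 x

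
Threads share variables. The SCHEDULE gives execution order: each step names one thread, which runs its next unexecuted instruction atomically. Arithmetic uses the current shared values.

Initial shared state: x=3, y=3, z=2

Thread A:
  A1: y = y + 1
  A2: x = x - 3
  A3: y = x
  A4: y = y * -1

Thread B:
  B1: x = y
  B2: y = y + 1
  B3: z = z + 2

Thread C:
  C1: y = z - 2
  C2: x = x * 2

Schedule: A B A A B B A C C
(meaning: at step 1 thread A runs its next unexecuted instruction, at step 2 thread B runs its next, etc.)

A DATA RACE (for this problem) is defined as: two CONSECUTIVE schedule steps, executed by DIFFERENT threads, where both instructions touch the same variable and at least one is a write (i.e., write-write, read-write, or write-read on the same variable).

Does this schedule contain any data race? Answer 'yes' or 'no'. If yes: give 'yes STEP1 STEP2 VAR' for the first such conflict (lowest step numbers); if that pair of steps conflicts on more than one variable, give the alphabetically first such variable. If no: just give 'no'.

Answer: yes 1 2 y

Derivation:
Steps 1,2: A(y = y + 1) vs B(x = y). RACE on y (W-R).
Steps 2,3: B(x = y) vs A(x = x - 3). RACE on x (W-W).
Steps 3,4: same thread (A). No race.
Steps 4,5: A(y = x) vs B(y = y + 1). RACE on y (W-W).
Steps 5,6: same thread (B). No race.
Steps 6,7: B(r=z,w=z) vs A(r=y,w=y). No conflict.
Steps 7,8: A(y = y * -1) vs C(y = z - 2). RACE on y (W-W).
Steps 8,9: same thread (C). No race.
First conflict at steps 1,2.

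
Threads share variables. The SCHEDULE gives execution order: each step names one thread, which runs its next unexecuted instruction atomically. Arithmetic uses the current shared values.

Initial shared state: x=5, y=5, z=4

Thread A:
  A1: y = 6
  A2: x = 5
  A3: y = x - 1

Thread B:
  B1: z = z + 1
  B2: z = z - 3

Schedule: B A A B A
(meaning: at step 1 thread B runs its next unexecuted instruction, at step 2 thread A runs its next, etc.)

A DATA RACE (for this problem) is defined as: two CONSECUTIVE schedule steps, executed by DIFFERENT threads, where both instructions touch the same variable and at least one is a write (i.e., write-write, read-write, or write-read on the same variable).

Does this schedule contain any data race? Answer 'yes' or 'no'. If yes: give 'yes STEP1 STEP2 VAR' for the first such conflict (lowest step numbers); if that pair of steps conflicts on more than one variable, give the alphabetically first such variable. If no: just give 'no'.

Answer: no

Derivation:
Steps 1,2: B(r=z,w=z) vs A(r=-,w=y). No conflict.
Steps 2,3: same thread (A). No race.
Steps 3,4: A(r=-,w=x) vs B(r=z,w=z). No conflict.
Steps 4,5: B(r=z,w=z) vs A(r=x,w=y). No conflict.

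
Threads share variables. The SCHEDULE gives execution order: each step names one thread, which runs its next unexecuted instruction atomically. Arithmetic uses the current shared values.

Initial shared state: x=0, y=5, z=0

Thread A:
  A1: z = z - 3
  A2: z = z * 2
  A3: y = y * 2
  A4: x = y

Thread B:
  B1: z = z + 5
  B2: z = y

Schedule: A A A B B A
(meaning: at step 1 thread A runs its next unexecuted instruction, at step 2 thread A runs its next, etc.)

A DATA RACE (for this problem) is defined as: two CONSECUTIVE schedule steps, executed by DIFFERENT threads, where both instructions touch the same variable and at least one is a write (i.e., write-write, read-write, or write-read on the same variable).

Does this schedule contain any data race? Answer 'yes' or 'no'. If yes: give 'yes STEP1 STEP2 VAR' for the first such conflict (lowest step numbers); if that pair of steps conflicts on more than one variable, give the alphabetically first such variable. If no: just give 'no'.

Answer: no

Derivation:
Steps 1,2: same thread (A). No race.
Steps 2,3: same thread (A). No race.
Steps 3,4: A(r=y,w=y) vs B(r=z,w=z). No conflict.
Steps 4,5: same thread (B). No race.
Steps 5,6: B(r=y,w=z) vs A(r=y,w=x). No conflict.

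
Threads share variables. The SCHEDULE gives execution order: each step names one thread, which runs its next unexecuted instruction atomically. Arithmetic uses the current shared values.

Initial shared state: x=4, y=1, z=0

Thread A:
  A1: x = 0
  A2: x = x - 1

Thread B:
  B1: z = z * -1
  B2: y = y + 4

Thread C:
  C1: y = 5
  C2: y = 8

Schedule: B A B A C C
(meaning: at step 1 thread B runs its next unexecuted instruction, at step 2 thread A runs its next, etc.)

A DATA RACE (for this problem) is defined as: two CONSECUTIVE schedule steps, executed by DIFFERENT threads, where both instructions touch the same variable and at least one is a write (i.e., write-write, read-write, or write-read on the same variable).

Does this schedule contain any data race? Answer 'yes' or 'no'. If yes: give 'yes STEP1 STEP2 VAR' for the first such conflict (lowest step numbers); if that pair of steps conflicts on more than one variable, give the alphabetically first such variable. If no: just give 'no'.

Steps 1,2: B(r=z,w=z) vs A(r=-,w=x). No conflict.
Steps 2,3: A(r=-,w=x) vs B(r=y,w=y). No conflict.
Steps 3,4: B(r=y,w=y) vs A(r=x,w=x). No conflict.
Steps 4,5: A(r=x,w=x) vs C(r=-,w=y). No conflict.
Steps 5,6: same thread (C). No race.

Answer: no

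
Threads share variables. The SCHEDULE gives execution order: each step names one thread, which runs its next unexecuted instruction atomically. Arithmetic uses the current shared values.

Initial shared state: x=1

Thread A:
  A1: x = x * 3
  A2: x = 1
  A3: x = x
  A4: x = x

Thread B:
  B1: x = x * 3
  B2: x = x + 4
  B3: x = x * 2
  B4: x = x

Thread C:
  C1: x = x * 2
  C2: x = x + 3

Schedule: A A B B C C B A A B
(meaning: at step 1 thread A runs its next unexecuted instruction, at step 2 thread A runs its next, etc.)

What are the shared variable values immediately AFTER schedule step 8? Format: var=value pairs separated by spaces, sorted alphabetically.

Answer: x=34

Derivation:
Step 1: thread A executes A1 (x = x * 3). Shared: x=3. PCs: A@1 B@0 C@0
Step 2: thread A executes A2 (x = 1). Shared: x=1. PCs: A@2 B@0 C@0
Step 3: thread B executes B1 (x = x * 3). Shared: x=3. PCs: A@2 B@1 C@0
Step 4: thread B executes B2 (x = x + 4). Shared: x=7. PCs: A@2 B@2 C@0
Step 5: thread C executes C1 (x = x * 2). Shared: x=14. PCs: A@2 B@2 C@1
Step 6: thread C executes C2 (x = x + 3). Shared: x=17. PCs: A@2 B@2 C@2
Step 7: thread B executes B3 (x = x * 2). Shared: x=34. PCs: A@2 B@3 C@2
Step 8: thread A executes A3 (x = x). Shared: x=34. PCs: A@3 B@3 C@2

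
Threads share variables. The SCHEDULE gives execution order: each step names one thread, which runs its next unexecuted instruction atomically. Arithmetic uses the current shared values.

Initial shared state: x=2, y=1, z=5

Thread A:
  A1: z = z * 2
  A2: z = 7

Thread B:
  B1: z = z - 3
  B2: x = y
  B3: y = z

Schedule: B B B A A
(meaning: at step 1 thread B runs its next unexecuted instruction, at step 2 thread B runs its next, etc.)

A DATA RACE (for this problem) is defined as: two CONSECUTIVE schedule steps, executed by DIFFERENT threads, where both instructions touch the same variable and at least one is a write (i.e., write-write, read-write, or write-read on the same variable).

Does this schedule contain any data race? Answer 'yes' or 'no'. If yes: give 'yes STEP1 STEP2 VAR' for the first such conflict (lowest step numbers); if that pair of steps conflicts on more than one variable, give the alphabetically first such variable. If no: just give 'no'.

Answer: yes 3 4 z

Derivation:
Steps 1,2: same thread (B). No race.
Steps 2,3: same thread (B). No race.
Steps 3,4: B(y = z) vs A(z = z * 2). RACE on z (R-W).
Steps 4,5: same thread (A). No race.
First conflict at steps 3,4.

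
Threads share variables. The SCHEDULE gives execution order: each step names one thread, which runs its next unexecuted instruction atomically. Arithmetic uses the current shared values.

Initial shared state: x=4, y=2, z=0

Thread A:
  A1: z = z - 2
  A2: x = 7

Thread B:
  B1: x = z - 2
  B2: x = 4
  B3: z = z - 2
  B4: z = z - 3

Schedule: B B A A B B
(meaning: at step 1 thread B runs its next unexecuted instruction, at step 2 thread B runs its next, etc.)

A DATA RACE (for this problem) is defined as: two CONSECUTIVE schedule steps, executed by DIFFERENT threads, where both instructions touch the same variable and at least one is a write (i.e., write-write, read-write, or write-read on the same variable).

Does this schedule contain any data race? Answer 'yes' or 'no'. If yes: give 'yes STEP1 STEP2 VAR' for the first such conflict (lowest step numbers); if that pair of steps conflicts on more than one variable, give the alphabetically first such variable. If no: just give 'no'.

Answer: no

Derivation:
Steps 1,2: same thread (B). No race.
Steps 2,3: B(r=-,w=x) vs A(r=z,w=z). No conflict.
Steps 3,4: same thread (A). No race.
Steps 4,5: A(r=-,w=x) vs B(r=z,w=z). No conflict.
Steps 5,6: same thread (B). No race.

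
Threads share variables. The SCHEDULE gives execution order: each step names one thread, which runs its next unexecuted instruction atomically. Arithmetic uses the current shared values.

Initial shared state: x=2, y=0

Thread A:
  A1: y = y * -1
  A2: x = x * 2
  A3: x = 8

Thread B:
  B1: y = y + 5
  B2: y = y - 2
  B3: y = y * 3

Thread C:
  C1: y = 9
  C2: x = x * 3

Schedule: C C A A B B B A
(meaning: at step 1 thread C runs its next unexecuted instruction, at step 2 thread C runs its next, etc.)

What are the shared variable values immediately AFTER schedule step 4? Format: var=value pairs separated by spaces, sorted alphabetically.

Answer: x=12 y=-9

Derivation:
Step 1: thread C executes C1 (y = 9). Shared: x=2 y=9. PCs: A@0 B@0 C@1
Step 2: thread C executes C2 (x = x * 3). Shared: x=6 y=9. PCs: A@0 B@0 C@2
Step 3: thread A executes A1 (y = y * -1). Shared: x=6 y=-9. PCs: A@1 B@0 C@2
Step 4: thread A executes A2 (x = x * 2). Shared: x=12 y=-9. PCs: A@2 B@0 C@2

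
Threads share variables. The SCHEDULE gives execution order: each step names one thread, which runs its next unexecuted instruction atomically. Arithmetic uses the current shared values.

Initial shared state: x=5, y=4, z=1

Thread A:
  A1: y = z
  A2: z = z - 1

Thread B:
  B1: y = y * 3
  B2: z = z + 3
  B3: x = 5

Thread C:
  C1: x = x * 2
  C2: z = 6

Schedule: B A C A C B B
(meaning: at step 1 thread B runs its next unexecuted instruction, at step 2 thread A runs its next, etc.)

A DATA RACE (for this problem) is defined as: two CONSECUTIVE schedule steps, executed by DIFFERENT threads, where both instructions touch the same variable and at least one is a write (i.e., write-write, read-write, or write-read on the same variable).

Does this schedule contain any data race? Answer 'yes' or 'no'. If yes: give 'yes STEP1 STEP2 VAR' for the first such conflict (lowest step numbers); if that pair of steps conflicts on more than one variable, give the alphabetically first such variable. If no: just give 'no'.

Steps 1,2: B(y = y * 3) vs A(y = z). RACE on y (W-W).
Steps 2,3: A(r=z,w=y) vs C(r=x,w=x). No conflict.
Steps 3,4: C(r=x,w=x) vs A(r=z,w=z). No conflict.
Steps 4,5: A(z = z - 1) vs C(z = 6). RACE on z (W-W).
Steps 5,6: C(z = 6) vs B(z = z + 3). RACE on z (W-W).
Steps 6,7: same thread (B). No race.
First conflict at steps 1,2.

Answer: yes 1 2 y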